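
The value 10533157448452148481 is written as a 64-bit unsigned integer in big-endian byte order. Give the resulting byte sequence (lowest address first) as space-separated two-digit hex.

10533157448452148481 in hexadecimal, padded to 64 bits, is 0x922D4AE46E400D01.
Split into bytes (most-significant first): 92 2D 4A E4 6E 40 0D 01.
In big-endian order the high byte comes first in memory.
So the memory order matches the most-significant-first order: 92 2D 4A E4 6E 40 0D 01.

92 2D 4A E4 6E 40 0D 01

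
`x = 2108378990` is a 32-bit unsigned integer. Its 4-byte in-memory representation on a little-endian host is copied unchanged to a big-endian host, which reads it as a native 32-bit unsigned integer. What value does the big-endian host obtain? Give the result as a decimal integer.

1850715005

2108378990 in 32-bit hexadecimal is 0x7DAB4F6E.
Stored little-endian, the bytes at ascending addresses are 6E 4F AB 7D.
Read back as big-endian, the last byte is least significant, giving 0x6E4FAB7D.
0x6E4FAB7D = 1850715005.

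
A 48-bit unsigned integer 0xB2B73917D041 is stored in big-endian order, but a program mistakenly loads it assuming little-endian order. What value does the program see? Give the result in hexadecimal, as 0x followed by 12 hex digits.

Stored big-endian, the bytes at ascending addresses are B2 B7 39 17 D0 41.
Read back as little-endian, the first byte is least significant, giving 0x41D01739B7B2.

0x41D01739B7B2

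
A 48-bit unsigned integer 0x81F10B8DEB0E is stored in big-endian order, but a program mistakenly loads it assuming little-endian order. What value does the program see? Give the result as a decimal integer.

Stored big-endian, the bytes at ascending addresses are 81 F1 0B 8D EB 0E.
Read back as little-endian, the first byte is least significant, giving 0x0EEB8D0BF181.
0x0EEB8D0BF181 = 16404846473601.

16404846473601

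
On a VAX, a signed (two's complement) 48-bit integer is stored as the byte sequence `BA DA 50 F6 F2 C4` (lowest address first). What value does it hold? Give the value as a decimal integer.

Little-endian: lowest address holds the least-significant byte.
Reassemble most-significant byte first: C4 F2 F6 50 DA BA → 0xC4F2F650DABA.
Top bit is set, so as a signed 48-bit value this is 0xC4F2F650DABA − 2^48 = -64927183086918.

-64927183086918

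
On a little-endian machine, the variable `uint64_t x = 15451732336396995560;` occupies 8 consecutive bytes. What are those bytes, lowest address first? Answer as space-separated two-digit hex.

E8 0B 5C 73 B1 94 6F D6

15451732336396995560 in hexadecimal, padded to 64 bits, is 0xD66F94B1735C0BE8.
Split into bytes (most-significant first): D6 6F 94 B1 73 5C 0B E8.
Little-endian: lowest address holds the least-significant byte.
So at ascending addresses the bytes are E8 0B 5C 73 B1 94 6F D6.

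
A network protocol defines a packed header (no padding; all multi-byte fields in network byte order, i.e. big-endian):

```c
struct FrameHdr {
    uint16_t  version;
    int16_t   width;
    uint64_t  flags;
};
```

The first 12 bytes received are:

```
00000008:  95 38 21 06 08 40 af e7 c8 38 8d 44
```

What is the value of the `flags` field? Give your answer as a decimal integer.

`flags` follows `version` (2 B), `width` (2 B), so it starts at offset 2 + 2 = 4 and occupies 8 bytes.
Bytes at offsets 4..11: 08 40 AF E7 C8 38 8D 44.
In big-endian order the high byte comes first in memory.
The bytes are already most-significant first: 0x0840AFE7C8388D44.
0x0840AFE7C8388D44 = 594668560844361028.

594668560844361028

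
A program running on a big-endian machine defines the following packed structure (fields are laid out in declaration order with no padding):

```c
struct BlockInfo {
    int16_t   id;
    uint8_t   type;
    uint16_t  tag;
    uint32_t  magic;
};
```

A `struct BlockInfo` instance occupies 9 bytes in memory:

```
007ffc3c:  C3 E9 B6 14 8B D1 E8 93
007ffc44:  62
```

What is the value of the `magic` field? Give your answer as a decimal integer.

3521680226

`magic` follows `id` (2 B), `type` (1 B), `tag` (2 B), so it starts at offset 2 + 1 + 2 = 5 and occupies 4 bytes.
Bytes at offsets 5..8: D1 E8 93 62.
Big-endian stores the most-significant byte at the lowest address.
The bytes are already most-significant first: 0xD1E89362.
0xD1E89362 = 3521680226.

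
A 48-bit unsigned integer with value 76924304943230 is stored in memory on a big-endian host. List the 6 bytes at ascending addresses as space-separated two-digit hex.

45 F6 55 DE E8 7E

76924304943230 in hexadecimal, padded to 48 bits, is 0x45F655DEE87E.
Split into bytes (most-significant first): 45 F6 55 DE E8 7E.
Big-endian: lowest address holds the most-significant byte.
So the memory order matches the most-significant-first order: 45 F6 55 DE E8 7E.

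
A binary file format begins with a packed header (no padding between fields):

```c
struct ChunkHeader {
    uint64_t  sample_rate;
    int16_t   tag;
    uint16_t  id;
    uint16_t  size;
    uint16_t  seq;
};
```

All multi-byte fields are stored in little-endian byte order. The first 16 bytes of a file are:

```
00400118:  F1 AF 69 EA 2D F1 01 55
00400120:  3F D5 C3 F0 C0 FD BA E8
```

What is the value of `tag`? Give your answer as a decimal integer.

`tag` follows `sample_rate` (8 bytes), so it starts at byte offset 8 and occupies 2 bytes.
Bytes at offsets 8..9: 3F D5.
Little-endian: lowest address holds the least-significant byte.
Reassemble most-significant byte first: D5 3F → 0xD53F.
Top bit is set, so as a signed 16-bit value this is 0xD53F − 2^16 = -10945.

-10945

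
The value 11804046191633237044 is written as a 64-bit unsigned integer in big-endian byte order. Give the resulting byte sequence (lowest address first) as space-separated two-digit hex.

A3 D0 65 78 84 9A 04 34

11804046191633237044 in hexadecimal, padded to 64 bits, is 0xA3D06578849A0434.
Split into bytes (most-significant first): A3 D0 65 78 84 9A 04 34.
Big-endian stores the most-significant byte at the lowest address.
So the memory order matches the most-significant-first order: A3 D0 65 78 84 9A 04 34.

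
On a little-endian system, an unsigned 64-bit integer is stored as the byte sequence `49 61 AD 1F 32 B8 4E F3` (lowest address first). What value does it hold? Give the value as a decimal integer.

Little-endian: lowest address holds the least-significant byte.
Reassemble most-significant byte first: F3 4E B8 32 1F AD 61 49 → 0xF34EB8321FAD6149.
0xF34EB8321FAD6149 = 17532152924819251529.

17532152924819251529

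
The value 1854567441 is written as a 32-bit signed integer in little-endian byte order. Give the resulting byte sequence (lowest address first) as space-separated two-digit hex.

1854567441 in hexadecimal, padded to 32 bits, is 0x6E8A7411.
Split into bytes (most-significant first): 6E 8A 74 11.
Little-endian stores the least-significant byte at the lowest address.
So at ascending addresses the bytes are 11 74 8A 6E.

11 74 8A 6E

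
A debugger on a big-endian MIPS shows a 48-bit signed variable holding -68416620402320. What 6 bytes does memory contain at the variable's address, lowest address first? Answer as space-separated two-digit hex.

Two's complement of -68416620402320 in 48 bits: 68416620402320 = 0x3E397C5B1690; invert → 0xC1C683A4E96F; add 1 → 0xC1C683A4E970.
Split into bytes (most-significant first): C1 C6 83 A4 E9 70.
Big-endian stores the most-significant byte at the lowest address.
So the memory order matches the most-significant-first order: C1 C6 83 A4 E9 70.

C1 C6 83 A4 E9 70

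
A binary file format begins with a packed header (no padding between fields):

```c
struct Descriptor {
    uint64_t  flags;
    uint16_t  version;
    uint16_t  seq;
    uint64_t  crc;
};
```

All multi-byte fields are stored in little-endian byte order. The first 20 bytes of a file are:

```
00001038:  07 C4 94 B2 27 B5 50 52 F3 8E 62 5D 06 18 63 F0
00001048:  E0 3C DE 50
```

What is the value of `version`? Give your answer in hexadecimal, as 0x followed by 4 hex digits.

0x8EF3

`version` follows `flags` (8 bytes), so it starts at byte offset 8 and occupies 2 bytes.
Bytes at offsets 8..9: F3 8E.
In little-endian order the low byte comes first in memory.
Reassemble most-significant byte first: 8E F3 → 0x8EF3.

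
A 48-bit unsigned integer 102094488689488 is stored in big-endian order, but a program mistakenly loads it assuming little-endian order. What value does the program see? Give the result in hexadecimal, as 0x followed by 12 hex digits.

0x505BBBB9DA5C

102094488689488 in 48-bit hexadecimal is 0x5CDAB9BB5B50.
Stored big-endian, the bytes at ascending addresses are 5C DA B9 BB 5B 50.
Read back as little-endian, the first byte is least significant, giving 0x505BBBB9DA5C.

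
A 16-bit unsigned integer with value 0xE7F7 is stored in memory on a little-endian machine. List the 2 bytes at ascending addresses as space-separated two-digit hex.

F7 E7

Split into bytes (most-significant first): E7 F7.
Little-endian stores the least-significant byte at the lowest address.
So at ascending addresses the bytes are F7 E7.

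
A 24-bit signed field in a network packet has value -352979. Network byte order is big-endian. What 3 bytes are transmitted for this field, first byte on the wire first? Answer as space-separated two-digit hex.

FA 9D 2D

Two's complement of -352979 in 24 bits: 352979 = 0x0562D3; invert → 0xFA9D2C; add 1 → 0xFA9D2D.
Split into bytes (most-significant first): FA 9D 2D.
Big-endian stores the most-significant byte at the lowest address.
So the memory order matches the most-significant-first order: FA 9D 2D.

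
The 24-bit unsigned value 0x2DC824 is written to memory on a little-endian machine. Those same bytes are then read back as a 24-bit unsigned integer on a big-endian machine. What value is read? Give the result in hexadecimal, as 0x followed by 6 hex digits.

Stored little-endian, the bytes at ascending addresses are 24 C8 2D.
Read back as big-endian, the last byte is least significant, giving 0x24C82D.

0x24C82D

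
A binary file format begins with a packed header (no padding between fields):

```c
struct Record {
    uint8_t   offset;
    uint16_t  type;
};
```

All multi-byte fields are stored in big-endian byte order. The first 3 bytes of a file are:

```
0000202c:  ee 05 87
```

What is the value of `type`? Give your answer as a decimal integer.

`type` follows `offset` (1 byte), so it starts at byte offset 1 and occupies 2 bytes.
Bytes at offsets 1..2: 05 87.
In big-endian order the high byte comes first in memory.
The bytes are already most-significant first: 0x0587.
0x0587 = 1415.

1415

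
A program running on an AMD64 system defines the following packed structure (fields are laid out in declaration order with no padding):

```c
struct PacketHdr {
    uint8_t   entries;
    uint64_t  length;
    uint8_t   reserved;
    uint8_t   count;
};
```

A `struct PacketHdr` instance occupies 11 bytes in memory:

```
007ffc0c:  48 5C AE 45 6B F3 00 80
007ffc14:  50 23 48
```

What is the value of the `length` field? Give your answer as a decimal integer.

5800637365529980508

`length` follows `entries` (1 byte), so it starts at byte offset 1 and occupies 8 bytes.
Bytes at offsets 1..8: 5C AE 45 6B F3 00 80 50.
In little-endian order the low byte comes first in memory.
Reassemble most-significant byte first: 50 80 00 F3 6B 45 AE 5C → 0x508000F36B45AE5C.
0x508000F36B45AE5C = 5800637365529980508.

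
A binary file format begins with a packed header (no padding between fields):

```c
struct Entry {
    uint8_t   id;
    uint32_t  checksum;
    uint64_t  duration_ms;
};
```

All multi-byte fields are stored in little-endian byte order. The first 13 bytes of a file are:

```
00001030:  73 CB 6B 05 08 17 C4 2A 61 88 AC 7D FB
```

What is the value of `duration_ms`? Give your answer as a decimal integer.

18121830177354466327

`duration_ms` follows `id` (1 B), `checksum` (4 B), so it starts at offset 1 + 4 = 5 and occupies 8 bytes.
Bytes at offsets 5..12: 17 C4 2A 61 88 AC 7D FB.
Little-endian stores the least-significant byte at the lowest address.
Reassemble most-significant byte first: FB 7D AC 88 61 2A C4 17 → 0xFB7DAC88612AC417.
0xFB7DAC88612AC417 = 18121830177354466327.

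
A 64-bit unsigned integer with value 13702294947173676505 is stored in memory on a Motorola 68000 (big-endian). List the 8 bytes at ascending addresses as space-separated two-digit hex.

13702294947173676505 in hexadecimal, padded to 64 bits, is 0xBE2854A815EAB5D9.
Split into bytes (most-significant first): BE 28 54 A8 15 EA B5 D9.
Big-endian stores the most-significant byte at the lowest address.
So the memory order matches the most-significant-first order: BE 28 54 A8 15 EA B5 D9.

BE 28 54 A8 15 EA B5 D9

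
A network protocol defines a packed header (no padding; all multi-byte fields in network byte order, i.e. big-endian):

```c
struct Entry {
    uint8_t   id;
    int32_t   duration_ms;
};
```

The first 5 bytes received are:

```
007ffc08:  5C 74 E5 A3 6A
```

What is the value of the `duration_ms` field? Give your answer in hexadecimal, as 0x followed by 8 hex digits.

`duration_ms` follows `id` (1 byte), so it starts at byte offset 1 and occupies 4 bytes.
Bytes at offsets 1..4: 74 E5 A3 6A.
Big-endian stores the most-significant byte at the lowest address.
The bytes are already most-significant first: 0x74E5A36A.

0x74E5A36A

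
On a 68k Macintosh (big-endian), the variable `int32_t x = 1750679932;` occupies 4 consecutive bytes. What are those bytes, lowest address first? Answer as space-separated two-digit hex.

68 59 41 7C

1750679932 in hexadecimal, padded to 32 bits, is 0x6859417C.
Split into bytes (most-significant first): 68 59 41 7C.
Big-endian stores the most-significant byte at the lowest address.
So the memory order matches the most-significant-first order: 68 59 41 7C.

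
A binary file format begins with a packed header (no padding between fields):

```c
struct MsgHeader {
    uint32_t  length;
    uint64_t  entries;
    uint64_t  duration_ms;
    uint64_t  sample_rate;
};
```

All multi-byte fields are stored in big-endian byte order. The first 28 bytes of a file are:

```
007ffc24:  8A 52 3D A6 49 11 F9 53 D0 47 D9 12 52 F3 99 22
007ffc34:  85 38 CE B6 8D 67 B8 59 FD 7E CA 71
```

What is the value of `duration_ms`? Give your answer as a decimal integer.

`duration_ms` follows `length` (4 B), `entries` (8 B), so it starts at offset 4 + 8 = 12 and occupies 8 bytes.
Bytes at offsets 12..19: 52 F3 99 22 85 38 CE B6.
In big-endian order the high byte comes first in memory.
The bytes are already most-significant first: 0x52F399228538CEB6.
0x52F399228538CEB6 = 5977289503993810614.

5977289503993810614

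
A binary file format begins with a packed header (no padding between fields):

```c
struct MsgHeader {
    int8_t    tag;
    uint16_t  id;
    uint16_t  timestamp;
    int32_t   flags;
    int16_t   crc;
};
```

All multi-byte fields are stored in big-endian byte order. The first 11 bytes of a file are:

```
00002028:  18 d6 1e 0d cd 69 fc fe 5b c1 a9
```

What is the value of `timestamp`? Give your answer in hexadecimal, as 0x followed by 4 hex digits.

`timestamp` follows `tag` (1 B), `id` (2 B), so it starts at offset 1 + 2 = 3 and occupies 2 bytes.
Bytes at offsets 3..4: 0D CD.
In big-endian order the high byte comes first in memory.
The bytes are already most-significant first: 0x0DCD.

0x0DCD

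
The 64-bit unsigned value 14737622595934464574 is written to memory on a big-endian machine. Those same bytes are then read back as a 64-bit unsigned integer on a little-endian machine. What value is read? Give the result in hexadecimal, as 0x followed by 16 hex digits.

0x3EAA71F0AA8D86CC

14737622595934464574 in 64-bit hexadecimal is 0xCC868DAAF071AA3E.
Stored big-endian, the bytes at ascending addresses are CC 86 8D AA F0 71 AA 3E.
Read back as little-endian, the first byte is least significant, giving 0x3EAA71F0AA8D86CC.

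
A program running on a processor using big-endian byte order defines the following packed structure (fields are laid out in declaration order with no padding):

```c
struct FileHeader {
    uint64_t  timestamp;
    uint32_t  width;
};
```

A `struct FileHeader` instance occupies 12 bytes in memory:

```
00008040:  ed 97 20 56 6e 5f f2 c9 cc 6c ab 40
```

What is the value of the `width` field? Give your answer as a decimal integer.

`width` follows `timestamp` (8 bytes), so it starts at byte offset 8 and occupies 4 bytes.
Bytes at offsets 8..11: CC 6C AB 40.
Big-endian: lowest address holds the most-significant byte.
The bytes are already most-significant first: 0xCC6CAB40.
0xCC6CAB40 = 3429673792.

3429673792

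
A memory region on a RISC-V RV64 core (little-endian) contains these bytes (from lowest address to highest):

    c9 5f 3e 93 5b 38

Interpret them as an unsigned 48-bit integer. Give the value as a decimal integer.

In little-endian order the low byte comes first in memory.
Reassemble most-significant byte first: 38 5B 93 3E 5F C9 → 0x385B933E5FC9.
0x385B933E5FC9 = 61965963517897.

61965963517897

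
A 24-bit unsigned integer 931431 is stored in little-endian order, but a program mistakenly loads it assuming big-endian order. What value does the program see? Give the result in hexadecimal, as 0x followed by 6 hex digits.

931431 in 24-bit hexadecimal is 0x0E3667.
Stored little-endian, the bytes at ascending addresses are 67 36 0E.
Read back as big-endian, the last byte is least significant, giving 0x67360E.

0x67360E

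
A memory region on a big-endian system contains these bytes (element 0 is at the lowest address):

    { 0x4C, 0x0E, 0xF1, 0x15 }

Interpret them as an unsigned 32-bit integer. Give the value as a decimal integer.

1276047637

Big-endian stores the most-significant byte at the lowest address.
The bytes are already most-significant first: 0x4C0EF115.
0x4C0EF115 = 1276047637.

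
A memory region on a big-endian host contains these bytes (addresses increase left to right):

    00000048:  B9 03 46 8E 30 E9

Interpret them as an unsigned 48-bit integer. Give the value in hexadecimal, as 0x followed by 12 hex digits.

Big-endian: lowest address holds the most-significant byte.
The bytes are already most-significant first: 0xB903468E30E9.

0xB903468E30E9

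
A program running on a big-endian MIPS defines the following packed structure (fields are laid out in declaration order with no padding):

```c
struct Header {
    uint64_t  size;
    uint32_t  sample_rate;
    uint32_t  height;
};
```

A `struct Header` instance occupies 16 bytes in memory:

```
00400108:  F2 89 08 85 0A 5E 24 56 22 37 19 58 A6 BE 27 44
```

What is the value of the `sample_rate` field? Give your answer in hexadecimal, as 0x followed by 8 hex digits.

0x22371958

`sample_rate` follows `size` (8 bytes), so it starts at byte offset 8 and occupies 4 bytes.
Bytes at offsets 8..11: 22 37 19 58.
Big-endian: lowest address holds the most-significant byte.
The bytes are already most-significant first: 0x22371958.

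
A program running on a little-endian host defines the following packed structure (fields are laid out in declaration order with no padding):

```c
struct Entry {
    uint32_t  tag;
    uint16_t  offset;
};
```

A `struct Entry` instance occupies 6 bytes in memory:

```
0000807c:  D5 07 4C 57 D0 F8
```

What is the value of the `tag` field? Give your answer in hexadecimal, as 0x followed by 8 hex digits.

0x574C07D5

`tag` is the first field, at byte offset 0, occupying 4 bytes.
Bytes at offsets 0..3: D5 07 4C 57.
Little-endian: lowest address holds the least-significant byte.
Reassemble most-significant byte first: 57 4C 07 D5 → 0x574C07D5.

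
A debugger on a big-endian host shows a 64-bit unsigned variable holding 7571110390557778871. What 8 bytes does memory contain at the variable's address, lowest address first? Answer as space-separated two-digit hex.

69 11 FC C9 68 77 23 B7

7571110390557778871 in hexadecimal, padded to 64 bits, is 0x6911FCC9687723B7.
Split into bytes (most-significant first): 69 11 FC C9 68 77 23 B7.
Big-endian stores the most-significant byte at the lowest address.
So the memory order matches the most-significant-first order: 69 11 FC C9 68 77 23 B7.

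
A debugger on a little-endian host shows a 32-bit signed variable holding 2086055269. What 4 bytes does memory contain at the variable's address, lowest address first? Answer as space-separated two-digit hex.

2086055269 in hexadecimal, padded to 32 bits, is 0x7C56AD65.
Split into bytes (most-significant first): 7C 56 AD 65.
Little-endian: lowest address holds the least-significant byte.
So at ascending addresses the bytes are 65 AD 56 7C.

65 AD 56 7C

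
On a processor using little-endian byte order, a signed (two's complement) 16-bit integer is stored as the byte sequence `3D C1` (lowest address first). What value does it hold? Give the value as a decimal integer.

-16067

Little-endian: lowest address holds the least-significant byte.
Reassemble most-significant byte first: C1 3D → 0xC13D.
Top bit is set, so as a signed 16-bit value this is 0xC13D − 2^16 = -16067.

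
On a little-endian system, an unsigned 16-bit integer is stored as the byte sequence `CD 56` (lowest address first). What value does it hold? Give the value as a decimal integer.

In little-endian order the low byte comes first in memory.
Reassemble most-significant byte first: 56 CD → 0x56CD.
0x56CD = 22221.

22221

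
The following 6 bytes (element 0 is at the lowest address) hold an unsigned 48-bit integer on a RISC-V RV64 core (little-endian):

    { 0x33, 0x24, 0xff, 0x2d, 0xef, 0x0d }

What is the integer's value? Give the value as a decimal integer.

In little-endian order the low byte comes first in memory.
Reassemble most-significant byte first: 0D EF 2D FF 24 33 → 0x0DEF2DFF2433.
0x0DEF2DFF2433 = 15320920040499.

15320920040499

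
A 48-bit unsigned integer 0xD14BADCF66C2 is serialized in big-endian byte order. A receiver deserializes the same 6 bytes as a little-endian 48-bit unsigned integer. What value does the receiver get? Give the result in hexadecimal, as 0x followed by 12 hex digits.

Stored big-endian, the bytes at ascending addresses are D1 4B AD CF 66 C2.
Read back as little-endian, the first byte is least significant, giving 0xC266CFAD4BD1.

0xC266CFAD4BD1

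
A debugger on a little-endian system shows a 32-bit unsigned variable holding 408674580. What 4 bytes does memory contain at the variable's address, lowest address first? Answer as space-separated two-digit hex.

408674580 in hexadecimal, padded to 32 bits, is 0x185BE114.
Split into bytes (most-significant first): 18 5B E1 14.
Little-endian: lowest address holds the least-significant byte.
So at ascending addresses the bytes are 14 E1 5B 18.

14 E1 5B 18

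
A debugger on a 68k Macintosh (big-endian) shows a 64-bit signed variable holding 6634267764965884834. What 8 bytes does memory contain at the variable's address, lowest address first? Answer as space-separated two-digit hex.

6634267764965884834 in hexadecimal, padded to 64 bits, is 0x5C11A761E39DC3A2.
Split into bytes (most-significant first): 5C 11 A7 61 E3 9D C3 A2.
Big-endian stores the most-significant byte at the lowest address.
So the memory order matches the most-significant-first order: 5C 11 A7 61 E3 9D C3 A2.

5C 11 A7 61 E3 9D C3 A2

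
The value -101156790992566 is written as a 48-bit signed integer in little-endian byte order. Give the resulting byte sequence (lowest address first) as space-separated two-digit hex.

Two's complement of -101156790992566 in 48 bits: 101156790992566 = 0x5C006697FEB6; invert → 0xA3FF99680149; add 1 → 0xA3FF9968014A.
Split into bytes (most-significant first): A3 FF 99 68 01 4A.
In little-endian order the low byte comes first in memory.
So at ascending addresses the bytes are 4A 01 68 99 FF A3.

4A 01 68 99 FF A3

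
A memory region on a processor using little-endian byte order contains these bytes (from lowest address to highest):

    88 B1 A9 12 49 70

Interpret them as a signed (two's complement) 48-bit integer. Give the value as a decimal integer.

123459148034440

In little-endian order the low byte comes first in memory.
Reassemble most-significant byte first: 70 49 12 A9 B1 88 → 0x704912A9B188.
0x704912A9B188 = 123459148034440.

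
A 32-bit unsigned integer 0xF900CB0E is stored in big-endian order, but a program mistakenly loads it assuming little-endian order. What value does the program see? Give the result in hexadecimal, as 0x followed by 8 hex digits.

Stored big-endian, the bytes at ascending addresses are F9 00 CB 0E.
Read back as little-endian, the first byte is least significant, giving 0x0ECB00F9.

0x0ECB00F9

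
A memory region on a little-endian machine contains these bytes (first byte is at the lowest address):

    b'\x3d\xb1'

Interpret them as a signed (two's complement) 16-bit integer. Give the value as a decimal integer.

In little-endian order the low byte comes first in memory.
Reassemble most-significant byte first: B1 3D → 0xB13D.
Top bit is set, so as a signed 16-bit value this is 0xB13D − 2^16 = -20163.

-20163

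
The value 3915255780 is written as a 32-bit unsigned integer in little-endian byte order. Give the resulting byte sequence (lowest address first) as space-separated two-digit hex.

3915255780 in hexadecimal, padded to 32 bits, is 0xE95E0FE4.
Split into bytes (most-significant first): E9 5E 0F E4.
In little-endian order the low byte comes first in memory.
So at ascending addresses the bytes are E4 0F 5E E9.

E4 0F 5E E9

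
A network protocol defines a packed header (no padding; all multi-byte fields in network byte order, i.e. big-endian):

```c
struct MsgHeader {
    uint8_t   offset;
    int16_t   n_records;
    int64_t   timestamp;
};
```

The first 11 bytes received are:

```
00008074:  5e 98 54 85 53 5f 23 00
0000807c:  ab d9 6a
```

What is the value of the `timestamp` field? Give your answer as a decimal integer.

`timestamp` follows `offset` (1 B), `n_records` (2 B), so it starts at offset 1 + 2 = 3 and occupies 8 bytes.
Bytes at offsets 3..10: 85 53 5F 23 00 AB D9 6A.
Big-endian: lowest address holds the most-significant byte.
The bytes are already most-significant first: 0x85535F2300ABD96A.
Top bit is set, so as a signed 64-bit value this is 0x85535F2300ABD96A − 2^64 = -8839617039658395286.

-8839617039658395286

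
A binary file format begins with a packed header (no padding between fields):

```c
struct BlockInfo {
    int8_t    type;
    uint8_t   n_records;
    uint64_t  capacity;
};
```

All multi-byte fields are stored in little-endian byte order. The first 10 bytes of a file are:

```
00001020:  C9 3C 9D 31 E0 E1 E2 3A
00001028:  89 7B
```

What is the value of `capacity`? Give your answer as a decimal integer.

8901710884601082269

`capacity` follows `type` (1 B), `n_records` (1 B), so it starts at offset 1 + 1 = 2 and occupies 8 bytes.
Bytes at offsets 2..9: 9D 31 E0 E1 E2 3A 89 7B.
In little-endian order the low byte comes first in memory.
Reassemble most-significant byte first: 7B 89 3A E2 E1 E0 31 9D → 0x7B893AE2E1E0319D.
0x7B893AE2E1E0319D = 8901710884601082269.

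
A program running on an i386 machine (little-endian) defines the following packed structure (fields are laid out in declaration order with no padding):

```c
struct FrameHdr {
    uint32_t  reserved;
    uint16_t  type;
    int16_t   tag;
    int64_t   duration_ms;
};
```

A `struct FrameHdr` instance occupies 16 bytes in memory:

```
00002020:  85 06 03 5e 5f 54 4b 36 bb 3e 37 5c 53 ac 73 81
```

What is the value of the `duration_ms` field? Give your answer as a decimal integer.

`duration_ms` follows `reserved` (4 B), `type` (2 B), `tag` (2 B), so it starts at offset 4 + 2 + 2 = 8 and occupies 8 bytes.
Bytes at offsets 8..15: BB 3E 37 5C 53 AC 73 81.
In little-endian order the low byte comes first in memory.
Reassemble most-significant byte first: 81 73 AC 53 5C 37 3E BB → 0x8173AC535C373EBB.
Top bit is set, so as a signed 64-bit value this is 0x8173AC535C373EBB − 2^64 = -9118755346465734981.

-9118755346465734981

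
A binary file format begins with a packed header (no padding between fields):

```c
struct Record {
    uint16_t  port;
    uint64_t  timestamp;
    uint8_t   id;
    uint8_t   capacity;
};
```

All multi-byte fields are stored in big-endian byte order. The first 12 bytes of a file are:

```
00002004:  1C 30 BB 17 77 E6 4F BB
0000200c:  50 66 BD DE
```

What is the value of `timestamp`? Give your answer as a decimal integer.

`timestamp` follows `port` (2 bytes), so it starts at byte offset 2 and occupies 8 bytes.
Bytes at offsets 2..9: BB 17 77 E6 4F BB 50 66.
Big-endian: lowest address holds the most-significant byte.
The bytes are already most-significant first: 0xBB1777E64FBB5066.
0xBB1777E64FBB5066 = 13481375840620728422.

13481375840620728422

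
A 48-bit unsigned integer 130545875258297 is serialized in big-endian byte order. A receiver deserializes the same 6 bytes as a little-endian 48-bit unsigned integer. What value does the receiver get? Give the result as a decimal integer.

130545875258297 in 48-bit hexadecimal is 0x76BB14858BB9.
Stored big-endian, the bytes at ascending addresses are 76 BB 14 85 8B B9.
Read back as little-endian, the first byte is least significant, giving 0xB98B8514BB76.
0xB98B8514BB76 = 204008884321142.

204008884321142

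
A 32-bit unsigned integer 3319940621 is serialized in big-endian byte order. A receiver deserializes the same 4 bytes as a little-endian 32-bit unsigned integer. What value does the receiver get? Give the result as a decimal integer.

222749381

3319940621 in 32-bit hexadecimal is 0xC5E2460D.
Stored big-endian, the bytes at ascending addresses are C5 E2 46 0D.
Read back as little-endian, the first byte is least significant, giving 0x0D46E2C5.
0x0D46E2C5 = 222749381.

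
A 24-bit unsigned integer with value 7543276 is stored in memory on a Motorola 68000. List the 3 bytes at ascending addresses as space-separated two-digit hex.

73 19 EC

7543276 in hexadecimal, padded to 24 bits, is 0x7319EC.
Split into bytes (most-significant first): 73 19 EC.
Big-endian: lowest address holds the most-significant byte.
So the memory order matches the most-significant-first order: 73 19 EC.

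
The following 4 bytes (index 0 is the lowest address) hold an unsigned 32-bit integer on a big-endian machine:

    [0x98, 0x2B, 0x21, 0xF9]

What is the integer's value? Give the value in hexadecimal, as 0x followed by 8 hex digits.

In big-endian order the high byte comes first in memory.
The bytes are already most-significant first: 0x982B21F9.

0x982B21F9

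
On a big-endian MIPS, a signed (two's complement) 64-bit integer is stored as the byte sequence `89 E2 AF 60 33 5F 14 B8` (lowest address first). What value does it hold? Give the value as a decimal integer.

Big-endian stores the most-significant byte at the lowest address.
The bytes are already most-significant first: 0x89E2AF60335F14B8.
Top bit is set, so as a signed 64-bit value this is 0x89E2AF60335F14B8 − 2^64 = -8511047518063225672.

-8511047518063225672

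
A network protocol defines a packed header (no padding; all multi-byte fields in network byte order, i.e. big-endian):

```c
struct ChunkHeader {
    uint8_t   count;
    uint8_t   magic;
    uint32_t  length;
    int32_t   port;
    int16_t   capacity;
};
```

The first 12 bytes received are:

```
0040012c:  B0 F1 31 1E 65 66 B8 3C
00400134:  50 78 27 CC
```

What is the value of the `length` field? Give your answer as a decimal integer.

824075622

`length` follows `count` (1 B), `magic` (1 B), so it starts at offset 1 + 1 = 2 and occupies 4 bytes.
Bytes at offsets 2..5: 31 1E 65 66.
Big-endian: lowest address holds the most-significant byte.
The bytes are already most-significant first: 0x311E6566.
0x311E6566 = 824075622.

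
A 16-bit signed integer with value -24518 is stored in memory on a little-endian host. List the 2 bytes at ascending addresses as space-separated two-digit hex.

3A A0

Two's complement of -24518 in 16 bits: 24518 = 0x5FC6; invert → 0xA039; add 1 → 0xA03A.
Split into bytes (most-significant first): A0 3A.
Little-endian stores the least-significant byte at the lowest address.
So at ascending addresses the bytes are 3A A0.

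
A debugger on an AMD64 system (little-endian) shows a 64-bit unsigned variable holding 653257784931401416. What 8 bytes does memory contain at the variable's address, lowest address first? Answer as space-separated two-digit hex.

653257784931401416 in hexadecimal, padded to 64 bits, is 0x0910D67E89983EC8.
Split into bytes (most-significant first): 09 10 D6 7E 89 98 3E C8.
Little-endian stores the least-significant byte at the lowest address.
So at ascending addresses the bytes are C8 3E 98 89 7E D6 10 09.

C8 3E 98 89 7E D6 10 09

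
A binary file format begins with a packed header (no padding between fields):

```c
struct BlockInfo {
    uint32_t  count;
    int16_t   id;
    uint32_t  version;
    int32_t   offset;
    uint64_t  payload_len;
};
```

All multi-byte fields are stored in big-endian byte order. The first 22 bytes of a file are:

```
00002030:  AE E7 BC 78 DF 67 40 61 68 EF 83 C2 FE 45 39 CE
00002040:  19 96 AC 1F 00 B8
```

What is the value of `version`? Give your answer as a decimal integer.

1080125679

`version` follows `count` (4 B), `id` (2 B), so it starts at offset 4 + 2 = 6 and occupies 4 bytes.
Bytes at offsets 6..9: 40 61 68 EF.
In big-endian order the high byte comes first in memory.
The bytes are already most-significant first: 0x406168EF.
0x406168EF = 1080125679.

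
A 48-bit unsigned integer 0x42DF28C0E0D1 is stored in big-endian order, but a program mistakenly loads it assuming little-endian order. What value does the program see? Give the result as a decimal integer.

230763226783554

Stored big-endian, the bytes at ascending addresses are 42 DF 28 C0 E0 D1.
Read back as little-endian, the first byte is least significant, giving 0xD1E0C028DF42.
0xD1E0C028DF42 = 230763226783554.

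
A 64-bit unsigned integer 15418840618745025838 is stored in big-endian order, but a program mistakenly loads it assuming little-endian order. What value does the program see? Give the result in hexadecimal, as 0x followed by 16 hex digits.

15418840618745025838 in 64-bit hexadecimal is 0xD5FAB9D9A8A9552E.
Stored big-endian, the bytes at ascending addresses are D5 FA B9 D9 A8 A9 55 2E.
Read back as little-endian, the first byte is least significant, giving 0x2E55A9A8D9B9FAD5.

0x2E55A9A8D9B9FAD5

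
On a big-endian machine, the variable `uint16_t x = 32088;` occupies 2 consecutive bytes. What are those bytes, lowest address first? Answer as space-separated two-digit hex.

7D 58

32088 in hexadecimal, padded to 16 bits, is 0x7D58.
Split into bytes (most-significant first): 7D 58.
Big-endian: lowest address holds the most-significant byte.
So the memory order matches the most-significant-first order: 7D 58.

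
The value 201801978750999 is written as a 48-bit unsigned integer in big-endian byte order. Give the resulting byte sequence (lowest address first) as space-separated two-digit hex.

B7 89 AF 42 28 17

201801978750999 in hexadecimal, padded to 48 bits, is 0xB789AF422817.
Split into bytes (most-significant first): B7 89 AF 42 28 17.
In big-endian order the high byte comes first in memory.
So the memory order matches the most-significant-first order: B7 89 AF 42 28 17.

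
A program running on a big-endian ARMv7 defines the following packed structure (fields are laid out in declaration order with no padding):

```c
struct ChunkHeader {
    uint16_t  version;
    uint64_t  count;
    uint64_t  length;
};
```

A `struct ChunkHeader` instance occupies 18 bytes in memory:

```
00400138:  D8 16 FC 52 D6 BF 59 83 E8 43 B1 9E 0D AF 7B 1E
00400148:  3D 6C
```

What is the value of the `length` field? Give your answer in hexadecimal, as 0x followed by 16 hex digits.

0xB19E0DAF7B1E3D6C

`length` follows `version` (2 B), `count` (8 B), so it starts at offset 2 + 8 = 10 and occupies 8 bytes.
Bytes at offsets 10..17: B1 9E 0D AF 7B 1E 3D 6C.
In big-endian order the high byte comes first in memory.
The bytes are already most-significant first: 0xB19E0DAF7B1E3D6C.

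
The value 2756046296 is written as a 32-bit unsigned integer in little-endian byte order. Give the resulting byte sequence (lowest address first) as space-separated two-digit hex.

D8 ED 45 A4

2756046296 in hexadecimal, padded to 32 bits, is 0xA445EDD8.
Split into bytes (most-significant first): A4 45 ED D8.
Little-endian stores the least-significant byte at the lowest address.
So at ascending addresses the bytes are D8 ED 45 A4.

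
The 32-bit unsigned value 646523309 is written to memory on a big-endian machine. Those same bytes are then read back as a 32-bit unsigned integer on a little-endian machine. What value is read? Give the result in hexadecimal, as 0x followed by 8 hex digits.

646523309 in 32-bit hexadecimal is 0x268929AD.
Stored big-endian, the bytes at ascending addresses are 26 89 29 AD.
Read back as little-endian, the first byte is least significant, giving 0xAD298926.

0xAD298926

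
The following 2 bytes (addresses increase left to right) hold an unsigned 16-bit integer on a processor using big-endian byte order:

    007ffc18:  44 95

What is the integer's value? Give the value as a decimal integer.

17557

Big-endian: lowest address holds the most-significant byte.
The bytes are already most-significant first: 0x4495.
0x4495 = 17557.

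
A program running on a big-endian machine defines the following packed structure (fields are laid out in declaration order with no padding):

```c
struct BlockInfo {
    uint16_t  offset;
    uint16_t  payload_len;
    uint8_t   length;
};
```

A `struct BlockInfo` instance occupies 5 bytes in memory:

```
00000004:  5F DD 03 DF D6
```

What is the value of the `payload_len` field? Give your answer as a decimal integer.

`payload_len` follows `offset` (2 bytes), so it starts at byte offset 2 and occupies 2 bytes.
Bytes at offsets 2..3: 03 DF.
Big-endian stores the most-significant byte at the lowest address.
The bytes are already most-significant first: 0x03DF.
0x03DF = 991.

991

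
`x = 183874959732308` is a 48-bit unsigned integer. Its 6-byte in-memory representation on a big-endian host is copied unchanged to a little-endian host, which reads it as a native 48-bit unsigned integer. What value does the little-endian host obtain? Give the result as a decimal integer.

183874959732308 in 48-bit hexadecimal is 0xA73BB9A86E54.
Stored big-endian, the bytes at ascending addresses are A7 3B B9 A8 6E 54.
Read back as little-endian, the first byte is least significant, giving 0x546EA8B93BA7.
0x546EA8B93BA7 = 92834253847463.

92834253847463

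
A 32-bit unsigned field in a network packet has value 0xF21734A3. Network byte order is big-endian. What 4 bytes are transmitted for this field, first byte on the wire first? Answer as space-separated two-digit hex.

F2 17 34 A3

Split into bytes (most-significant first): F2 17 34 A3.
Big-endian: lowest address holds the most-significant byte.
So the memory order matches the most-significant-first order: F2 17 34 A3.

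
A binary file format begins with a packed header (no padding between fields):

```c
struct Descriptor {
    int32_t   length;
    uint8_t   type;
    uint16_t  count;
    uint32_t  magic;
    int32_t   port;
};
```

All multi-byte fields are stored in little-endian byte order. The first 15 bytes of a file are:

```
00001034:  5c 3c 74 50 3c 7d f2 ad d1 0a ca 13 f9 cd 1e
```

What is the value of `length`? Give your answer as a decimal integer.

1349794908

`length` is the first field, at byte offset 0, occupying 4 bytes.
Bytes at offsets 0..3: 5C 3C 74 50.
Little-endian: lowest address holds the least-significant byte.
Reassemble most-significant byte first: 50 74 3C 5C → 0x50743C5C.
0x50743C5C = 1349794908.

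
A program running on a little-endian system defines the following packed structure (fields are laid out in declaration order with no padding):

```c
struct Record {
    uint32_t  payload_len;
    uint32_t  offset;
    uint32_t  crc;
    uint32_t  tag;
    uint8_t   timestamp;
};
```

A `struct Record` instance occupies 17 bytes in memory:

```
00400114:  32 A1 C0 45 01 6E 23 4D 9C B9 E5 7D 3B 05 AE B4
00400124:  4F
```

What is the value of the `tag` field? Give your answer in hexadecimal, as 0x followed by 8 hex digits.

`tag` follows `payload_len` (4 B), `offset` (4 B), `crc` (4 B), so it starts at offset 4 + 4 + 4 = 12 and occupies 4 bytes.
Bytes at offsets 12..15: 3B 05 AE B4.
Little-endian: lowest address holds the least-significant byte.
Reassemble most-significant byte first: B4 AE 05 3B → 0xB4AE053B.

0xB4AE053B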